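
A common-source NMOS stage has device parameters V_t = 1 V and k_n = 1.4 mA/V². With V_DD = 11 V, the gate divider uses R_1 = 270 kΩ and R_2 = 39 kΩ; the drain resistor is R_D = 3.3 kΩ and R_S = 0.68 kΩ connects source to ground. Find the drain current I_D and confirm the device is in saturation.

V_G = V_DD·R_2/(R_1+R_2) = 11×39/309 = 1.39 V.
Assume saturation: I_D = (k_n/2)(V_GS − V_t)² with V_GS = V_G − I_D·R_S = 1.39 − 0.68·I_D.
Substituting gives 0.324·I_D² − 1.37·I_D + 0.106 = 0, with roots I_D = 0.0785 or 4.15 mA.
The root I_D = 4.15 mA gives V_GS = -1.44 V ≤ V_t, so take I_D = 0.0785 mA.
Then V_GS = 1.33 V and V_DS = V_DD − I_D(R_D+R_S) = 11 − 0.0785×3.98 = 10.7 V.
Saturation requires V_DS ≥ V_GS − V_t = 0.335 V; 10.7 ≥ 0.335 ✓.

I_D ≈ 0.079 mA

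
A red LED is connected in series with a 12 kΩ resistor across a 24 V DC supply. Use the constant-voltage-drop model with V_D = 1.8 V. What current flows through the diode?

I ≈ 1.8 mA

KVL around the loop: 24 = V_D + I·R = 1.8 + I × 12 kΩ.
So I = (24 − 1.8) / 12 kΩ = 22.2 / 12 = 1.85 mA.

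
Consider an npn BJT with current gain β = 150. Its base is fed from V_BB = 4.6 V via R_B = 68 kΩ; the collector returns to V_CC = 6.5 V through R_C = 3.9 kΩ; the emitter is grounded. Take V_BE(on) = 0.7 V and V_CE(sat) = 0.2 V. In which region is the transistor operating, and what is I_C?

saturation; I_C ≈ 1.6 mA

Assume active: I_B = (4.6 − 0.7)/68 = 0.0574 mA, giving I_C = β·I_B = 8.6 mA.
But then V_CE = 6.5 − 8.6×3.9 = -27.1 V < V_CE(sat) = 0.2 V — impossible in the active region.
So the transistor is saturated. With V_CE = 0.2 V, I_C = (V_CC − 0.2)/R_C = 6.3/3.9 = 1.62 mA.
Check: β·I_B = 8.6 mA > I_C = 1.62 mA, confirming saturation.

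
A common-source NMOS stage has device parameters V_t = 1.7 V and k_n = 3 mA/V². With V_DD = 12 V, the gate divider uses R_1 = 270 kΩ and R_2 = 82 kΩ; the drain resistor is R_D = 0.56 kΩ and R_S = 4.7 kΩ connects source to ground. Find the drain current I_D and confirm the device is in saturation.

V_G = V_DD·R_2/(R_1+R_2) = 12×82/352 = 2.8 V.
Assume saturation: I_D = (k_n/2)(V_GS − V_t)² with V_GS = V_G − I_D·R_S = 2.8 − 4.7·I_D.
Substituting gives 33.1·I_D² − 16.4·I_D + 1.8 = 0, with roots I_D = 0.163 or 0.333 mA.
The root I_D = 0.333 mA gives V_GS = 1.23 V ≤ V_t, so take I_D = 0.163 mA.
Then V_GS = 2.03 V and V_DS = V_DD − I_D(R_D+R_S) = 12 − 0.163×5.26 = 11.1 V.
Saturation requires V_DS ≥ V_GS − V_t = 0.33 V; 11.1 ≥ 0.33 ✓.

I_D ≈ 0.16 mA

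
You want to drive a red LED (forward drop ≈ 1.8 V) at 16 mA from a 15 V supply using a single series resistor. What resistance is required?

R ≈ 0.82 kΩ

The resistor drops V_S − V_D = 15 − 1.8 = 13.2 V at 16 mA.
R = 13.2 V / 16 mA = 0.825 kΩ.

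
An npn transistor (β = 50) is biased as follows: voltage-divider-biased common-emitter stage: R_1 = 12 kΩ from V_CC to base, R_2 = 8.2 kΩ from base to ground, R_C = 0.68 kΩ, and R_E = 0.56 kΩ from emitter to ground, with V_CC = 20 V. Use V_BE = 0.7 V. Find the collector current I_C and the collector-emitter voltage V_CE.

Thevenize the base divider: V_Th = V_CC·R_2/(R_1+R_2) = 20×8.2/20.2 = 8.12 V, R_Th = R_1‖R_2 = 4.87 kΩ.
Base-emitter loop: V_Th = I_B·R_Th + V_BE + (β+1)I_B·R_E, so I_B = (8.12 − 0.7) / (4.87 + 51×0.56) = 0.222 mA.
I_C = β·I_B = 50×0.222 = 11.1 mA, and I_E = (β+1)I_B = 11.3 mA.
V_CE = V_CC − I_C·R_C − I_E·R_E = 20 − 11.1×0.68 − 11.3×0.56 = 6.12 V.
V_CE = 6.12 V > 0.2 V confirms active-region operation.

I_C ≈ 11 mA, V_CE ≈ 6.1 V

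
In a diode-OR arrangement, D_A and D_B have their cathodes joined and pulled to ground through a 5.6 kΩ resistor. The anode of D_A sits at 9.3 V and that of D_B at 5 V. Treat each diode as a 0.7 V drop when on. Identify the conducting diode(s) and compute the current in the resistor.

Assume both conduct. Then node N would need to be at both 9.3−0.7 = 8.6 V and 5−0.7 = 4.3 V, which is impossible.
Assume only D_A conducts: V_N = 9.3 − 0.7 = 8.6 V, so I_R = 8.6/5.6 = 1.54 mA.
Check D_B: its anode-to-cathode voltage is 5 − 8.6 = -3.6 V < 0.7 V, so it is off. The assumption is consistent.

Only D_A conducts; I_R ≈ 1.5 mA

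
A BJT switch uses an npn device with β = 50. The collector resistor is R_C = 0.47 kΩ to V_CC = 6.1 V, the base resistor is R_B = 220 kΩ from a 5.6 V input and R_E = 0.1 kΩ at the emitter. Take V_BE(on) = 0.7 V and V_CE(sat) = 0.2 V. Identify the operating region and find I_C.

Assume active. Base-emitter loop: I_B = (V_BB − V_BE)/(R_B + (β+1)R_E) = (5.6 − 0.7)/(220 + 51×0.1) = 0.0218 mA.
I_C = β·I_B = 50×0.0218 = 1.09 mA.
V_CE = V_CC − I_C·R_C − I_E·R_E = 6.1 − 1.09×0.47 − 1.11×0.1 = 5.48 V > V_CE(sat), so the active-region assumption holds.

active; I_C ≈ 1.1 mA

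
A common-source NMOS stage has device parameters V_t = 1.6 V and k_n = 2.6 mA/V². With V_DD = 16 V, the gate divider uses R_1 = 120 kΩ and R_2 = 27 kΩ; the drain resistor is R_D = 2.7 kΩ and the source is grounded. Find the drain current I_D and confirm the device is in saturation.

V_G = V_DD·R_2/(R_1+R_2) = 16×27/147 = 2.94 V. With the source grounded, V_GS = V_G = 2.94 V.
Assume saturation: I_D = (k_n/2)(V_GS − V_t)² = (2.6/2)×(2.94 − 1.6)² = 1.3×1.34² = 2.33 mA.
V_DS = V_DD − I_D·R_D = 16 − 2.33×2.7 = 9.71 V.
Saturation requires V_DS ≥ V_GS − V_t = 1.34 V; 9.71 ≥ 1.34 ✓.

I_D ≈ 2.3 mA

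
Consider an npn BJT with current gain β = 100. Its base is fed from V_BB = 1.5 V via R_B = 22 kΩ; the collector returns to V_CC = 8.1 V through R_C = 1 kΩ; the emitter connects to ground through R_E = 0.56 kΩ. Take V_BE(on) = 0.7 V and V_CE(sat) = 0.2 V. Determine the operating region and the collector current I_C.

active; I_C ≈ 1 mA

Assume active. Base-emitter loop: I_B = (V_BB − V_BE)/(R_B + (β+1)R_E) = (1.5 − 0.7)/(22 + 101×0.56) = 0.0102 mA.
I_C = β·I_B = 100×0.0102 = 1.02 mA.
V_CE = V_CC − I_C·R_C − I_E·R_E = 8.1 − 1.02×1 − 1.03×0.56 = 6.51 V > V_CE(sat), so the active-region assumption holds.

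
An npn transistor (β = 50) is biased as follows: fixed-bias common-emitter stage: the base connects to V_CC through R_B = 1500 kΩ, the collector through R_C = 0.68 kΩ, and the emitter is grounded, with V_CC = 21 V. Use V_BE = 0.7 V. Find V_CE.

V_CE ≈ 21 V

Base loop: V_CC = I_B·R_B + V_BE, so I_B = (21 − 0.7)/1500 kΩ = 0.0135 mA.
In the active region I_C = β·I_B = 50 × 0.0135 = 0.677 mA.
Collector loop: V_CE = V_CC − I_C·R_C = 21 − 0.677×0.68 = 20.5 V.
Since V_CE = 20.5 V > V_CE(sat) ≈ 0.2 V, the transistor is in the active region as assumed.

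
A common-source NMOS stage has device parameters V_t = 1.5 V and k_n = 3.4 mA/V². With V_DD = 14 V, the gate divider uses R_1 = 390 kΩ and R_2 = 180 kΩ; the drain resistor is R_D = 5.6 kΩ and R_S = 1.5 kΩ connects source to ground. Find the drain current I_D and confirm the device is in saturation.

I_D ≈ 1.4 mA

V_G = V_DD·R_2/(R_1+R_2) = 14×180/570 = 4.42 V.
Assume saturation: I_D = (k_n/2)(V_GS − V_t)² with V_GS = V_G − I_D·R_S = 4.42 − 1.5·I_D.
Substituting gives 3.82·I_D² − 15.9·I_D + 14.5 = 0, with roots I_D = 1.35 or 2.8 mA.
The root I_D = 2.8 mA gives V_GS = 0.216 V ≤ V_t, so take I_D = 1.35 mA.
Then V_GS = 2.39 V and V_DS = V_DD − I_D(R_D+R_S) = 14 − 1.35×7.1 = 4.4 V.
Saturation requires V_DS ≥ V_GS − V_t = 0.892 V; 4.4 ≥ 0.892 ✓.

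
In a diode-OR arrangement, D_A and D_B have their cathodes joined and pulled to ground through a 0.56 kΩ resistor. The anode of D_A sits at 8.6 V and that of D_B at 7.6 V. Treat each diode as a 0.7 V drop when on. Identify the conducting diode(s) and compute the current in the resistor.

Assume both conduct. Then node N would need to be at both 8.6−0.7 = 7.9 V and 7.6−0.7 = 6.9 V, which is impossible.
Assume only D_A conducts: V_N = 8.6 − 0.7 = 7.9 V, so I_R = 7.9/0.56 = 14.1 mA.
Check D_B: its anode-to-cathode voltage is 7.6 − 7.9 = -0.3 V < 0.7 V, so it is off. The assumption is consistent.

Only D_A conducts; I_R ≈ 14 mA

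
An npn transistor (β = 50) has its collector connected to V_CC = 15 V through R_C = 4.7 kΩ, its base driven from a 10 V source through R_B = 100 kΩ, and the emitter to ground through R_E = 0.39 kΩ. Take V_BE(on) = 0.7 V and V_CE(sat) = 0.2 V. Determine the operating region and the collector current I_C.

saturation; I_C ≈ 2.9 mA

Assume active: I_B = (10 − 0.7)/(100 + 51×0.39) = 0.0776 mA, I_C = β·I_B = 3.88 mA.
Then V_CE = 15 − 3.88×4.7 − 3.96×0.39 = -4.77 V < 0.2 V — the active assumption fails.
Re-solve with V_CE = 0.2 V. KCL at the emitter: V_E/R_E = (V_BB−0.7−V_E)/R_B + (V_CC−0.2−V_E)/R_C, giving V_E = 1.16 V.
I_C = (V_CC − 0.2 − V_E)/R_C = (14.8 − 1.16)/4.7 = 2.9 mA.
Check: I_B = (9.3 − 1.16)/100 = 0.0814 mA, and β·I_B = 4.07 mA > I_C, confirming saturation.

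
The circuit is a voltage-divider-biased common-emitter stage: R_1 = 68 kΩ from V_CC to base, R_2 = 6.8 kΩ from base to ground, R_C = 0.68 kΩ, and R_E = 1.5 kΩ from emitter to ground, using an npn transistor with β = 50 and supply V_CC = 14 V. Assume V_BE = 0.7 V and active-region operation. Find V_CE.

V_CE ≈ 13 V

Thevenize the base divider: V_Th = V_CC·R_2/(R_1+R_2) = 14×6.8/74.8 = 1.27 V, R_Th = R_1‖R_2 = 6.18 kΩ.
Base-emitter loop: V_Th = I_B·R_Th + V_BE + (β+1)I_B·R_E, so I_B = (1.27 − 0.7) / (6.18 + 51×1.5) = 0.00693 mA.
I_C = β·I_B = 50×0.00693 = 0.346 mA, and I_E = (β+1)I_B = 0.353 mA.
V_CE = V_CC − I_C·R_C − I_E·R_E = 14 − 0.346×0.68 − 0.353×1.5 = 13.2 V.
V_CE = 13.2 V > 0.2 V confirms active-region operation.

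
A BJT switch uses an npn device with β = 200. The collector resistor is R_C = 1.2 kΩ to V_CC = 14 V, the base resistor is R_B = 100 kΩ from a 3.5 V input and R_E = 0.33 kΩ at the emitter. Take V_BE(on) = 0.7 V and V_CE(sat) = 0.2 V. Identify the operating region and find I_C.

Assume active. Base-emitter loop: I_B = (V_BB − V_BE)/(R_B + (β+1)R_E) = (3.5 − 0.7)/(100 + 201×0.33) = 0.0168 mA.
I_C = β·I_B = 200×0.0168 = 3.37 mA.
V_CE = V_CC − I_C·R_C − I_E·R_E = 14 − 3.37×1.2 − 3.38×0.33 = 8.84 V > V_CE(sat), so the active-region assumption holds.

active; I_C ≈ 3.4 mA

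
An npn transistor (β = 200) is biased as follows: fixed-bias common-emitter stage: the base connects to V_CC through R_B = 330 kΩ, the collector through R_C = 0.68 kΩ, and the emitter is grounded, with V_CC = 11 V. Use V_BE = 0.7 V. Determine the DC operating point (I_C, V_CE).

I_C ≈ 6.2 mA, V_CE ≈ 6.8 V

Base loop: V_CC = I_B·R_B + V_BE, so I_B = (11 − 0.7)/330 kΩ = 0.0312 mA.
In the active region I_C = β·I_B = 200 × 0.0312 = 6.24 mA.
Collector loop: V_CE = V_CC − I_C·R_C = 11 − 6.24×0.68 = 6.76 V.
Since V_CE = 6.76 V > V_CE(sat) ≈ 0.2 V, the transistor is in the active region as assumed.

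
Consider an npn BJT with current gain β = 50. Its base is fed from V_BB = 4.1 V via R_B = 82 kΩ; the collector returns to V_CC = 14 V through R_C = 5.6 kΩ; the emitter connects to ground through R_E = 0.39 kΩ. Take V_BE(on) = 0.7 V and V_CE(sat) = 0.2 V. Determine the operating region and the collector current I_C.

active; I_C ≈ 1.7 mA

Assume active. Base-emitter loop: I_B = (V_BB − V_BE)/(R_B + (β+1)R_E) = (4.1 − 0.7)/(82 + 51×0.39) = 0.0334 mA.
I_C = β·I_B = 50×0.0334 = 1.67 mA.
V_CE = V_CC − I_C·R_C − I_E·R_E = 14 − 1.67×5.6 − 1.7×0.39 = 3.99 V > V_CE(sat), so the active-region assumption holds.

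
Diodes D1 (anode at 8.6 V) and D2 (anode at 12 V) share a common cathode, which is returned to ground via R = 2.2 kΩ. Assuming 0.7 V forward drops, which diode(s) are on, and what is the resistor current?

Assume both conduct. Then node N would need to be at both 8.6−0.7 = 7.9 V and 12−0.7 = 11.3 V, which is impossible.
Assume only D2 conducts: V_N = 12 − 0.7 = 11.3 V, so I_R = 11.3/2.2 = 5.14 mA.
Check D1: its anode-to-cathode voltage is 8.6 − 11.3 = -2.7 V < 0.7 V, so it is off. The assumption is consistent.

Only D2 conducts; I_R ≈ 5.1 mA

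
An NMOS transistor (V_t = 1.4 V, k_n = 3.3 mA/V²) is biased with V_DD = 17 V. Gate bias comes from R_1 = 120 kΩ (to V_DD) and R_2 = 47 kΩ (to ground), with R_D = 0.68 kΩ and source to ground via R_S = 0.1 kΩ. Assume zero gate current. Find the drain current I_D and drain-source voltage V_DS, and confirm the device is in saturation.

V_G = V_DD·R_2/(R_1+R_2) = 17×47/167 = 4.78 V.
Assume saturation: I_D = (k_n/2)(V_GS − V_t)² with V_GS = V_G − I_D·R_S = 4.78 − 0.1·I_D.
Substituting gives 0.0165·I_D² − 2.12·I_D + 18.9 = 0, with roots I_D = 9.65 or 119 mA.
The root I_D = 119 mA gives V_GS = -7.08 V ≤ V_t, so take I_D = 9.65 mA.
Then V_GS = 3.82 V and V_DS = V_DD − I_D(R_D+R_S) = 17 − 9.65×0.78 = 9.47 V.
Saturation requires V_DS ≥ V_GS − V_t = 2.42 V; 9.47 ≥ 2.42 ✓.

I_D ≈ 9.7 mA, V_DS ≈ 9.5 V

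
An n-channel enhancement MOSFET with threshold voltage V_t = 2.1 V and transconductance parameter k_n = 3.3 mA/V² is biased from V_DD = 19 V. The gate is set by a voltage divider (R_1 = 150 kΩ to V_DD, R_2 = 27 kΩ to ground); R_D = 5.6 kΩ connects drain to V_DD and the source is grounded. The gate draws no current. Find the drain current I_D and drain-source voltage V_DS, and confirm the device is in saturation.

I_D ≈ 1.1 mA, V_DS ≈ 13 V

V_G = V_DD·R_2/(R_1+R_2) = 19×27/177 = 2.9 V. With the source grounded, V_GS = V_G = 2.9 V.
Assume saturation: I_D = (k_n/2)(V_GS − V_t)² = (3.3/2)×(2.9 − 2.1)² = 1.65×0.798² = 1.05 mA.
V_DS = V_DD − I_D·R_D = 19 − 1.05×5.6 = 13.1 V.
Saturation requires V_DS ≥ V_GS − V_t = 0.798 V; 13.1 ≥ 0.798 ✓.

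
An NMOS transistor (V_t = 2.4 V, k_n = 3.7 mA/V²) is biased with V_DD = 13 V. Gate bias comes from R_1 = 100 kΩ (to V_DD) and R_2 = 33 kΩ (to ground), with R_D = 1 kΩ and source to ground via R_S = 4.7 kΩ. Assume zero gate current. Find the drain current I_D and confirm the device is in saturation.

I_D ≈ 0.12 mA

V_G = V_DD·R_2/(R_1+R_2) = 13×33/133 = 3.23 V.
Assume saturation: I_D = (k_n/2)(V_GS − V_t)² with V_GS = V_G − I_D·R_S = 3.23 − 4.7·I_D.
Substituting gives 40.9·I_D² − 15.4·I_D + 1.26 = 0, with roots I_D = 0.121 or 0.255 mA.
The root I_D = 0.255 mA gives V_GS = 2.03 V ≤ V_t, so take I_D = 0.121 mA.
Then V_GS = 2.66 V and V_DS = V_DD − I_D(R_D+R_S) = 13 − 0.121×5.7 = 12.3 V.
Saturation requires V_DS ≥ V_GS − V_t = 0.256 V; 12.3 ≥ 0.256 ✓.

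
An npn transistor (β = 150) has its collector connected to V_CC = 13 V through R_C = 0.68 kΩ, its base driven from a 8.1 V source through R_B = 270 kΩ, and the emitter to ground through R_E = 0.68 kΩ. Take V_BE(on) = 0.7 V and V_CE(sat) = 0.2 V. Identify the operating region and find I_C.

Assume active. Base-emitter loop: I_B = (V_BB − V_BE)/(R_B + (β+1)R_E) = (8.1 − 0.7)/(270 + 151×0.68) = 0.0199 mA.
I_C = β·I_B = 150×0.0199 = 2.98 mA.
V_CE = V_CC − I_C·R_C − I_E·R_E = 13 − 2.98×0.68 − 3×0.68 = 8.94 V > V_CE(sat), so the active-region assumption holds.

active; I_C ≈ 3 mA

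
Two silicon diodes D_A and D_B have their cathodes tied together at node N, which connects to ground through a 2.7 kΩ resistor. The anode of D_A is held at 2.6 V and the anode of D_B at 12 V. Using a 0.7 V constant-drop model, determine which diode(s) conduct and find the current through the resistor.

Assume both conduct. Then node N would need to be at both 2.6−0.7 = 1.9 V and 12−0.7 = 11.3 V, which is impossible.
Assume only D_B conducts: V_N = 12 − 0.7 = 11.3 V, so I_R = 11.3/2.7 = 4.19 mA.
Check D_A: its anode-to-cathode voltage is 2.6 − 11.3 = -8.7 V < 0.7 V, so it is off. The assumption is consistent.

Only D_B conducts; I_R ≈ 4.2 mA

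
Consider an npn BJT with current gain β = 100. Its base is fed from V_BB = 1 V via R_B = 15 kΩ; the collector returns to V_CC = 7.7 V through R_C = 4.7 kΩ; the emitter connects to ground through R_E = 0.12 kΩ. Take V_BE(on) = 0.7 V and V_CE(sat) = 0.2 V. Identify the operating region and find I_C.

Assume active. Base-emitter loop: I_B = (V_BB − V_BE)/(R_B + (β+1)R_E) = (1 − 0.7)/(15 + 101×0.12) = 0.0111 mA.
I_C = β·I_B = 100×0.0111 = 1.11 mA.
V_CE = V_CC − I_C·R_C − I_E·R_E = 7.7 − 1.11×4.7 − 1.12×0.12 = 2.37 V > V_CE(sat), so the active-region assumption holds.

active; I_C ≈ 1.1 mA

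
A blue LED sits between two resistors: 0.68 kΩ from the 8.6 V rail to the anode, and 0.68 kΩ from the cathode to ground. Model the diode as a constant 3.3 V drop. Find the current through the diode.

The two resistors are in series with the diode, so KVL gives 8.6 = I·0.68 + 3.3 + I·0.68.
I = (8.6 − 3.3) / (0.68 + 0.68) kΩ = 5.3 / 1.36 = 3.9 mA.

I ≈ 3.9 mA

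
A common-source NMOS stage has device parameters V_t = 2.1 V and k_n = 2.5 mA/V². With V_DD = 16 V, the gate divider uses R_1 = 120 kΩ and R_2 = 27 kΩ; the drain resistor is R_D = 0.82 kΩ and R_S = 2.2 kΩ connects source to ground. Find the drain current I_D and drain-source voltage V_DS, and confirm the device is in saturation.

I_D ≈ 0.2 mA, V_DS ≈ 15 V

V_G = V_DD·R_2/(R_1+R_2) = 16×27/147 = 2.94 V.
Assume saturation: I_D = (k_n/2)(V_GS − V_t)² with V_GS = V_G − I_D·R_S = 2.94 − 2.2·I_D.
Substituting gives 6.05·I_D² − 5.61·I_D + 0.879 = 0, with roots I_D = 0.2 or 0.728 mA.
The root I_D = 0.728 mA gives V_GS = 1.34 V ≤ V_t, so take I_D = 0.2 mA.
Then V_GS = 2.5 V and V_DS = V_DD − I_D(R_D+R_S) = 16 − 0.2×3.02 = 15.4 V.
Saturation requires V_DS ≥ V_GS − V_t = 0.4 V; 15.4 ≥ 0.4 ✓.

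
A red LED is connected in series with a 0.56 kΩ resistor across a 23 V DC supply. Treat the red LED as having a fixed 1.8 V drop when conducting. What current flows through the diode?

KVL around the loop: 23 = V_D + I·R = 1.8 + I × 0.56 kΩ.
So I = (23 − 1.8) / 0.56 kΩ = 21.2 / 0.56 = 37.9 mA.

I ≈ 38 mA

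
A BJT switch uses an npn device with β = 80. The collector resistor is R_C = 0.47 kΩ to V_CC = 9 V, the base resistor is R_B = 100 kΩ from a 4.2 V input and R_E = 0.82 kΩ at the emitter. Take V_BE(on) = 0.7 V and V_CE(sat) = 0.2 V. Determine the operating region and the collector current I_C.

Assume active. Base-emitter loop: I_B = (V_BB − V_BE)/(R_B + (β+1)R_E) = (4.2 − 0.7)/(100 + 81×0.82) = 0.021 mA.
I_C = β·I_B = 80×0.021 = 1.68 mA.
V_CE = V_CC − I_C·R_C − I_E·R_E = 9 − 1.68×0.47 − 1.7×0.82 = 6.81 V > V_CE(sat), so the active-region assumption holds.

active; I_C ≈ 1.7 mA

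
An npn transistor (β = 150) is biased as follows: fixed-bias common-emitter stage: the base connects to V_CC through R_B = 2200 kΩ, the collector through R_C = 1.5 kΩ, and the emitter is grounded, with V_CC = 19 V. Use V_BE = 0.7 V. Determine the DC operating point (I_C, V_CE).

Base loop: V_CC = I_B·R_B + V_BE, so I_B = (19 − 0.7)/2200 kΩ = 0.00832 mA.
In the active region I_C = β·I_B = 150 × 0.00832 = 1.25 mA.
Collector loop: V_CE = V_CC − I_C·R_C = 19 − 1.25×1.5 = 17.1 V.
Since V_CE = 17.1 V > V_CE(sat) ≈ 0.2 V, the transistor is in the active region as assumed.

I_C ≈ 1.2 mA, V_CE ≈ 17 V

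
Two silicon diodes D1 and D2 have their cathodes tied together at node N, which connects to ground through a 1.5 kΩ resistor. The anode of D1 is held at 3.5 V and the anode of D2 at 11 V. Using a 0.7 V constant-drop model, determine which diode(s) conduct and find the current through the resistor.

Only D2 conducts; I_R ≈ 6.9 mA

Assume both conduct. Then node N would need to be at both 3.5−0.7 = 2.8 V and 11−0.7 = 10.3 V, which is impossible.
Assume only D2 conducts: V_N = 11 − 0.7 = 10.3 V, so I_R = 10.3/1.5 = 6.87 mA.
Check D1: its anode-to-cathode voltage is 3.5 − 10.3 = -6.8 V < 0.7 V, so it is off. The assumption is consistent.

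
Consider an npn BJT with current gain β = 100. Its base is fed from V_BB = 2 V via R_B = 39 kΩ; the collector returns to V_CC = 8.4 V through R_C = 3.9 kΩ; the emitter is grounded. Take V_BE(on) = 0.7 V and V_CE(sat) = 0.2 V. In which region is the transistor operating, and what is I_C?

Assume active: I_B = (2 − 0.7)/39 = 0.0333 mA, giving I_C = β·I_B = 3.33 mA.
But then V_CE = 8.4 − 3.33×3.9 = -4.6 V < V_CE(sat) = 0.2 V — impossible in the active region.
So the transistor is saturated. With V_CE = 0.2 V, I_C = (V_CC − 0.2)/R_C = 8.2/3.9 = 2.1 mA.
Check: β·I_B = 3.33 mA > I_C = 2.1 mA, confirming saturation.

saturation; I_C ≈ 2.1 mA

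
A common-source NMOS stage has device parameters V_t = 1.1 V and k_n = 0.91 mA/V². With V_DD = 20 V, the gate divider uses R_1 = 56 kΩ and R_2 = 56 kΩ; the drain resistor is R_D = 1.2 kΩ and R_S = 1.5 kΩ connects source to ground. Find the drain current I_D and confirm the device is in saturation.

V_G = V_DD·R_2/(R_1+R_2) = 20×56/112 = 10 V.
Assume saturation: I_D = (k_n/2)(V_GS − V_t)² with V_GS = V_G − I_D·R_S = 10 − 1.5·I_D.
Substituting gives 1.02·I_D² − 13.1·I_D + 36 = 0, with roots I_D = 3.97 or 8.88 mA.
The root I_D = 8.88 mA gives V_GS = -3.32 V ≤ V_t, so take I_D = 3.97 mA.
Then V_GS = 4.05 V and V_DS = V_DD − I_D(R_D+R_S) = 20 − 3.97×2.7 = 9.29 V.
Saturation requires V_DS ≥ V_GS − V_t = 2.95 V; 9.29 ≥ 2.95 ✓.

I_D ≈ 4 mA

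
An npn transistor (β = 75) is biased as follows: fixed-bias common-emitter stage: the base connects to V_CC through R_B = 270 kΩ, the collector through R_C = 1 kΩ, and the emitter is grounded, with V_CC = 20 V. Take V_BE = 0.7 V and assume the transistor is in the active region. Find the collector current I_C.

I_C ≈ 5.4 mA

Base loop: V_CC = I_B·R_B + V_BE, so I_B = (20 − 0.7)/270 kΩ = 0.0715 mA.
In the active region I_C = β·I_B = 75 × 0.0715 = 5.36 mA.
Collector loop: V_CE = V_CC − I_C·R_C = 20 − 5.36×1 = 14.6 V.
Since V_CE = 14.6 V > V_CE(sat) ≈ 0.2 V, the transistor is in the active region as assumed.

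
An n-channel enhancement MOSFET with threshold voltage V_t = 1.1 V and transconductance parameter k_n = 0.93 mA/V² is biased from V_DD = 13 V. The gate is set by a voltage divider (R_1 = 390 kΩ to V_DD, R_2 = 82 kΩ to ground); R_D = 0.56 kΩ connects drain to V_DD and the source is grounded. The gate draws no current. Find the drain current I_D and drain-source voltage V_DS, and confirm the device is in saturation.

V_G = V_DD·R_2/(R_1+R_2) = 13×82/472 = 2.26 V. With the source grounded, V_GS = V_G = 2.26 V.
Assume saturation: I_D = (k_n/2)(V_GS − V_t)² = (0.93/2)×(2.26 − 1.1)² = 0.465×1.16² = 0.624 mA.
V_DS = V_DD − I_D·R_D = 13 − 0.624×0.56 = 12.7 V.
Saturation requires V_DS ≥ V_GS − V_t = 1.16 V; 12.7 ≥ 1.16 ✓.

I_D ≈ 0.62 mA, V_DS ≈ 13 V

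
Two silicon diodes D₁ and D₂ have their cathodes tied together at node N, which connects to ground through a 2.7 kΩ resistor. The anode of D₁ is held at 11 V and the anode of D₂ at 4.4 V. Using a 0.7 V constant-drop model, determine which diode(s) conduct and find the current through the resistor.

Assume both conduct. Then node N would need to be at both 11−0.7 = 10.3 V and 4.4−0.7 = 3.7 V, which is impossible.
Assume only D₁ conducts: V_N = 11 − 0.7 = 10.3 V, so I_R = 10.3/2.7 = 3.81 mA.
Check D₂: its anode-to-cathode voltage is 4.4 − 10.3 = -5.9 V < 0.7 V, so it is off. The assumption is consistent.

Only D₁ conducts; I_R ≈ 3.8 mA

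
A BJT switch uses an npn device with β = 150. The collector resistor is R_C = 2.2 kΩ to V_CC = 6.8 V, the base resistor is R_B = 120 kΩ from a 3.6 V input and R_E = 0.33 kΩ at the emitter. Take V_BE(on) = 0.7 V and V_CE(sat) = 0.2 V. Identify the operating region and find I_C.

Assume active. Base-emitter loop: I_B = (V_BB − V_BE)/(R_B + (β+1)R_E) = (3.6 − 0.7)/(120 + 151×0.33) = 0.0171 mA.
I_C = β·I_B = 150×0.0171 = 2.56 mA.
V_CE = V_CC − I_C·R_C − I_E·R_E = 6.8 − 2.56×2.2 − 2.58×0.33 = 0.314 V > V_CE(sat), so the active-region assumption holds.

active; I_C ≈ 2.6 mA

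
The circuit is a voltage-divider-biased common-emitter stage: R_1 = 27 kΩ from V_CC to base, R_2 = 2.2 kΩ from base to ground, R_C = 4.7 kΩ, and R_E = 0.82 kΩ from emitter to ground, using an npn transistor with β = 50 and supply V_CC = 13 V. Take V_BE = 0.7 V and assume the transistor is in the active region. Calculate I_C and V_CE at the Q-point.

I_C ≈ 0.32 mA, V_CE ≈ 11 V

Thevenize the base divider: V_Th = V_CC·R_2/(R_1+R_2) = 13×2.2/29.2 = 0.979 V, R_Th = R_1‖R_2 = 2.03 kΩ.
Base-emitter loop: V_Th = I_B·R_Th + V_BE + (β+1)I_B·R_E, so I_B = (0.979 − 0.7) / (2.03 + 51×0.82) = 0.00637 mA.
I_C = β·I_B = 50×0.00637 = 0.319 mA, and I_E = (β+1)I_B = 0.325 mA.
V_CE = V_CC − I_C·R_C − I_E·R_E = 13 − 0.319×4.7 − 0.325×0.82 = 11.2 V.
V_CE = 11.2 V > 0.2 V confirms active-region operation.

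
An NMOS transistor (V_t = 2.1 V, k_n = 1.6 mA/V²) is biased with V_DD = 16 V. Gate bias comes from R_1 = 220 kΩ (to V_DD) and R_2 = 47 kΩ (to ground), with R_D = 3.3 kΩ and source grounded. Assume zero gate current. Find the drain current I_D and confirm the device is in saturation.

V_G = V_DD·R_2/(R_1+R_2) = 16×47/267 = 2.82 V. With the source grounded, V_GS = V_G = 2.82 V.
Assume saturation: I_D = (k_n/2)(V_GS − V_t)² = (1.6/2)×(2.82 − 2.1)² = 0.8×0.716² = 0.411 mA.
V_DS = V_DD − I_D·R_D = 16 − 0.411×3.3 = 14.6 V.
Saturation requires V_DS ≥ V_GS − V_t = 0.716 V; 14.6 ≥ 0.716 ✓.

I_D ≈ 0.41 mA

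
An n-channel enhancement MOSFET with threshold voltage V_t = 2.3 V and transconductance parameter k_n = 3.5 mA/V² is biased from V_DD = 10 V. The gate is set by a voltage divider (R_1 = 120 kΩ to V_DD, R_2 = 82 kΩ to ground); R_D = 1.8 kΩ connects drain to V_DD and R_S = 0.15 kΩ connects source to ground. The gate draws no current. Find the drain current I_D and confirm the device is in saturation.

I_D ≈ 3 mA

V_G = V_DD·R_2/(R_1+R_2) = 10×82/202 = 4.06 V.
Assume saturation: I_D = (k_n/2)(V_GS − V_t)² with V_GS = V_G − I_D·R_S = 4.06 − 0.15·I_D.
Substituting gives 0.0394·I_D² − 1.92·I_D + 5.42 = 0, with roots I_D = 3 or 45.9 mA.
The root I_D = 45.9 mA gives V_GS = -2.82 V ≤ V_t, so take I_D = 3 mA.
Then V_GS = 3.61 V and V_DS = V_DD − I_D(R_D+R_S) = 10 − 3×1.95 = 4.15 V.
Saturation requires V_DS ≥ V_GS − V_t = 1.31 V; 4.15 ≥ 1.31 ✓.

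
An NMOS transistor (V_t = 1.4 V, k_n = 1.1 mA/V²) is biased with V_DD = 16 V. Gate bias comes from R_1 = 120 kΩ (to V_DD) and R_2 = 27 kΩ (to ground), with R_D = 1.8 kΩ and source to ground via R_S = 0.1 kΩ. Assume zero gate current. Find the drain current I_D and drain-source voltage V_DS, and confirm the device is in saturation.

I_D ≈ 1.1 mA, V_DS ≈ 14 V

V_G = V_DD·R_2/(R_1+R_2) = 16×27/147 = 2.94 V.
Assume saturation: I_D = (k_n/2)(V_GS − V_t)² with V_GS = V_G − I_D·R_S = 2.94 − 0.1·I_D.
Substituting gives 0.0055·I_D² − 1.17·I_D + 1.3 = 0, with roots I_D = 1.12 or 211 mA.
The root I_D = 211 mA gives V_GS = -18.2 V ≤ V_t, so take I_D = 1.12 mA.
Then V_GS = 2.83 V and V_DS = V_DD − I_D(R_D+R_S) = 16 − 1.12×1.9 = 13.9 V.
Saturation requires V_DS ≥ V_GS − V_t = 1.43 V; 13.9 ≥ 1.43 ✓.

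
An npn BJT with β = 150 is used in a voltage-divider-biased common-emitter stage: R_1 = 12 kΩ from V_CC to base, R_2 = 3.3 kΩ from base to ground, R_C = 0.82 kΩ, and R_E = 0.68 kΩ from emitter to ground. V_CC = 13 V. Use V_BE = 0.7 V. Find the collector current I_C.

Thevenize the base divider: V_Th = V_CC·R_2/(R_1+R_2) = 13×3.3/15.3 = 2.8 V, R_Th = R_1‖R_2 = 2.59 kΩ.
Base-emitter loop: V_Th = I_B·R_Th + V_BE + (β+1)I_B·R_E, so I_B = (2.8 − 0.7) / (2.59 + 151×0.68) = 0.02 mA.
I_C = β·I_B = 150×0.02 = 3 mA, and I_E = (β+1)I_B = 3.02 mA.
V_CE = V_CC − I_C·R_C − I_E·R_E = 13 − 3×0.82 − 3.02×0.68 = 8.49 V.
V_CE = 8.49 V > 0.2 V confirms active-region operation.

I_C ≈ 3 mA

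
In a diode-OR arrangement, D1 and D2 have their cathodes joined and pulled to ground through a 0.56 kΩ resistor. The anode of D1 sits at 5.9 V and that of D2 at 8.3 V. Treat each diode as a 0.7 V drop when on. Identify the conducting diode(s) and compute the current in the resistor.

Assume both conduct. Then node N would need to be at both 5.9−0.7 = 5.2 V and 8.3−0.7 = 7.6 V, which is impossible.
Assume only D2 conducts: V_N = 8.3 − 0.7 = 7.6 V, so I_R = 7.6/0.56 = 13.6 mA.
Check D1: its anode-to-cathode voltage is 5.9 − 7.6 = -1.7 V < 0.7 V, so it is off. The assumption is consistent.

Only D2 conducts; I_R ≈ 14 mA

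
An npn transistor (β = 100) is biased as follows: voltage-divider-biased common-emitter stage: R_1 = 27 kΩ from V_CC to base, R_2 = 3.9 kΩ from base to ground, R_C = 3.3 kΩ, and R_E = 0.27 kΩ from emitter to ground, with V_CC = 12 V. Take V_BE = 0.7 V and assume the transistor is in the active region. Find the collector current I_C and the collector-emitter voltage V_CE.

Thevenize the base divider: V_Th = V_CC·R_2/(R_1+R_2) = 12×3.9/30.9 = 1.51 V, R_Th = R_1‖R_2 = 3.41 kΩ.
Base-emitter loop: V_Th = I_B·R_Th + V_BE + (β+1)I_B·R_E, so I_B = (1.51 − 0.7) / (3.41 + 101×0.27) = 0.0266 mA.
I_C = β·I_B = 100×0.0266 = 2.66 mA, and I_E = (β+1)I_B = 2.68 mA.
V_CE = V_CC − I_C·R_C − I_E·R_E = 12 − 2.66×3.3 − 2.68×0.27 = 2.51 V.
V_CE = 2.51 V > 0.2 V confirms active-region operation.

I_C ≈ 2.7 mA, V_CE ≈ 2.5 V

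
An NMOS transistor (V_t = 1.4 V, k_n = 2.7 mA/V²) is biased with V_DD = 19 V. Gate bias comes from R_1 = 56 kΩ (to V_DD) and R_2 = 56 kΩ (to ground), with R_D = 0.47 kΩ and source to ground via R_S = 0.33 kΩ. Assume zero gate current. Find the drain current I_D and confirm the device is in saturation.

V_G = V_DD·R_2/(R_1+R_2) = 19×56/112 = 9.5 V.
Assume saturation: I_D = (k_n/2)(V_GS − V_t)² with V_GS = V_G − I_D·R_S = 9.5 − 0.33·I_D.
Substituting gives 0.147·I_D² − 8.22·I_D + 88.6 = 0, with roots I_D = 14.6 or 41.3 mA.
The root I_D = 41.3 mA gives V_GS = -4.13 V ≤ V_t, so take I_D = 14.6 mA.
Then V_GS = 4.69 V and V_DS = V_DD − I_D(R_D+R_S) = 19 − 14.6×0.8 = 7.33 V.
Saturation requires V_DS ≥ V_GS − V_t = 3.29 V; 7.33 ≥ 3.29 ✓.

I_D ≈ 15 mA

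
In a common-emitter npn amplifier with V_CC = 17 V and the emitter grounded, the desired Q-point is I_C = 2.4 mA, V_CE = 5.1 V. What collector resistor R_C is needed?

R_C ≈ 5 kΩ

Collector loop: V_CC = I_C·R_C + V_CE.
R_C = (V_CC − V_CE)/I_C = (17 − 5.1)/2.4 = 4.96 kΩ.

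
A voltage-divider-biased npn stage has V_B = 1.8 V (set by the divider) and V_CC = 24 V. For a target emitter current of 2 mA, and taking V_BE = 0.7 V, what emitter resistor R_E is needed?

V_E = V_B − V_BE = 1.8 − 0.7 = 1.1 V.
R_E = V_E / I_E = 1.1 / 2 = 0.55 kΩ.

R_E ≈ 0.55 kΩ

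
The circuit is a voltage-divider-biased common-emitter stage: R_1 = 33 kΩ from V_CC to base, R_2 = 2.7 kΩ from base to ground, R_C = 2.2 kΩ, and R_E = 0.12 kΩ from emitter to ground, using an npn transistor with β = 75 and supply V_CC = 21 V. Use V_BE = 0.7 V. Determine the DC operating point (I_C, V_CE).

Thevenize the base divider: V_Th = V_CC·R_2/(R_1+R_2) = 21×2.7/35.7 = 1.59 V, R_Th = R_1‖R_2 = 2.5 kΩ.
Base-emitter loop: V_Th = I_B·R_Th + V_BE + (β+1)I_B·R_E, so I_B = (1.59 − 0.7) / (2.5 + 76×0.12) = 0.0765 mA.
I_C = β·I_B = 75×0.0765 = 5.74 mA, and I_E = (β+1)I_B = 5.81 mA.
V_CE = V_CC − I_C·R_C − I_E·R_E = 21 − 5.74×2.2 − 5.81×0.12 = 7.69 V.
V_CE = 7.69 V > 0.2 V confirms active-region operation.

I_C ≈ 5.7 mA, V_CE ≈ 7.7 V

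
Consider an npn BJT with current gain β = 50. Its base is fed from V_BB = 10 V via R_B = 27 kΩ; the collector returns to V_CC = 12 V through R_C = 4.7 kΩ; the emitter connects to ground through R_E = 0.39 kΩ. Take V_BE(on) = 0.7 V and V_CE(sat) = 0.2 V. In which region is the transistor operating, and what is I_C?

saturation; I_C ≈ 2.3 mA

Assume active: I_B = (10 − 0.7)/(27 + 51×0.39) = 0.198 mA, I_C = β·I_B = 9.92 mA.
Then V_CE = 12 − 9.92×4.7 − 10.1×0.39 = -38.6 V < 0.2 V — the active assumption fails.
Re-solve with V_CE = 0.2 V. KCL at the emitter: V_E/R_E = (V_BB−0.7−V_E)/R_B + (V_CC−0.2−V_E)/R_C, giving V_E = 1.01 V.
I_C = (V_CC − 0.2 − V_E)/R_C = (11.8 − 1.01)/4.7 = 2.29 mA.
Check: I_B = (9.3 − 1.01)/27 = 0.307 mA, and β·I_B = 15.3 mA > I_C, confirming saturation.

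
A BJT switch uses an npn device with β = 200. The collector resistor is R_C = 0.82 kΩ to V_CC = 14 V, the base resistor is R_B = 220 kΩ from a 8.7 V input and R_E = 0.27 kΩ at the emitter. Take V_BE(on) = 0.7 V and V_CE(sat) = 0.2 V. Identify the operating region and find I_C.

Assume active. Base-emitter loop: I_B = (V_BB − V_BE)/(R_B + (β+1)R_E) = (8.7 − 0.7)/(220 + 201×0.27) = 0.0292 mA.
I_C = β·I_B = 200×0.0292 = 5.83 mA.
V_CE = V_CC − I_C·R_C − I_E·R_E = 14 − 5.83×0.82 − 5.86×0.27 = 7.63 V > V_CE(sat), so the active-region assumption holds.

active; I_C ≈ 5.8 mA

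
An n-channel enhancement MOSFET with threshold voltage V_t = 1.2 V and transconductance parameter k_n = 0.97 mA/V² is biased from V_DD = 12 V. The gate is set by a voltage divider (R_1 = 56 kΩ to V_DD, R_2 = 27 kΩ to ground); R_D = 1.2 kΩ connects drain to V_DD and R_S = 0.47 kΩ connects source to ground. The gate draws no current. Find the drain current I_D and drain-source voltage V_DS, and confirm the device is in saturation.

I_D ≈ 1.7 mA, V_DS ≈ 9.1 V

V_G = V_DD·R_2/(R_1+R_2) = 12×27/83 = 3.9 V.
Assume saturation: I_D = (k_n/2)(V_GS − V_t)² with V_GS = V_G − I_D·R_S = 3.9 − 0.47·I_D.
Substituting gives 0.107·I_D² − 2.23·I_D + 3.55 = 0, with roots I_D = 1.73 or 19.1 mA.
The root I_D = 19.1 mA gives V_GS = -5.08 V ≤ V_t, so take I_D = 1.73 mA.
Then V_GS = 3.09 V and V_DS = V_DD − I_D(R_D+R_S) = 12 − 1.73×1.67 = 9.11 V.
Saturation requires V_DS ≥ V_GS − V_t = 1.89 V; 9.11 ≥ 1.89 ✓.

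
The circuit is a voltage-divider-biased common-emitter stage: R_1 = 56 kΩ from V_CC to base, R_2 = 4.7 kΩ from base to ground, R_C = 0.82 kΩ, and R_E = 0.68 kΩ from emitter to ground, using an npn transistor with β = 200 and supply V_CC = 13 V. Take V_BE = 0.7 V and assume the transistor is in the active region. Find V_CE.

V_CE ≈ 12 V

Thevenize the base divider: V_Th = V_CC·R_2/(R_1+R_2) = 13×4.7/60.7 = 1.01 V, R_Th = R_1‖R_2 = 4.34 kΩ.
Base-emitter loop: V_Th = I_B·R_Th + V_BE + (β+1)I_B·R_E, so I_B = (1.01 − 0.7) / (4.34 + 201×0.68) = 0.00217 mA.
I_C = β·I_B = 200×0.00217 = 0.435 mA, and I_E = (β+1)I_B = 0.437 mA.
V_CE = V_CC − I_C·R_C − I_E·R_E = 13 − 0.435×0.82 − 0.437×0.68 = 12.3 V.
V_CE = 12.3 V > 0.2 V confirms active-region operation.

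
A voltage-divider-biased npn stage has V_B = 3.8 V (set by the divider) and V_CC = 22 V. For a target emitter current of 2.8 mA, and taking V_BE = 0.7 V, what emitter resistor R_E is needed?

V_E = V_B − V_BE = 3.8 − 0.7 = 3.1 V.
R_E = V_E / I_E = 3.1 / 2.8 = 1.11 kΩ.

R_E ≈ 1.1 kΩ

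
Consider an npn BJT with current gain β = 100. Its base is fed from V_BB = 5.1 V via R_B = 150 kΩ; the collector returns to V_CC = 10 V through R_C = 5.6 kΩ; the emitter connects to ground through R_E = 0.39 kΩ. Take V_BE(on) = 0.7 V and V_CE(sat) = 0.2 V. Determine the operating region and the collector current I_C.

saturation; I_C ≈ 1.6 mA

Assume active: I_B = (5.1 − 0.7)/(150 + 101×0.39) = 0.0232 mA, I_C = β·I_B = 2.32 mA.
Then V_CE = 10 − 2.32×5.6 − 2.35×0.39 = -3.93 V < 0.2 V — the active assumption fails.
Re-solve with V_CE = 0.2 V. KCL at the emitter: V_E/R_E = (V_BB−0.7−V_E)/R_B + (V_CC−0.2−V_E)/R_C, giving V_E = 0.647 V.
I_C = (V_CC − 0.2 − V_E)/R_C = (9.8 − 0.647)/5.6 = 1.63 mA.
Check: I_B = (4.4 − 0.647)/150 = 0.025 mA, and β·I_B = 2.5 mA > I_C, confirming saturation.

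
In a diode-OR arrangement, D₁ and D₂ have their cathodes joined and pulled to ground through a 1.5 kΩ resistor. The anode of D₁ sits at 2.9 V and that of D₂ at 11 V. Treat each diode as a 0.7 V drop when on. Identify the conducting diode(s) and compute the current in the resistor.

Only D₂ conducts; I_R ≈ 6.9 mA

Assume both conduct. Then node N would need to be at both 2.9−0.7 = 2.2 V and 11−0.7 = 10.3 V, which is impossible.
Assume only D₂ conducts: V_N = 11 − 0.7 = 10.3 V, so I_R = 10.3/1.5 = 6.87 mA.
Check D₁: its anode-to-cathode voltage is 2.9 − 10.3 = -7.4 V < 0.7 V, so it is off. The assumption is consistent.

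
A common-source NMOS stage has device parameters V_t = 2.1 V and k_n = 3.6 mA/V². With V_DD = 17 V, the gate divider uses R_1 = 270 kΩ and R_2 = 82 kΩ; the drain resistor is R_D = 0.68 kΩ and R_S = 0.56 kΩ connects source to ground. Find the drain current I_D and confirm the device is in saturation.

V_G = V_DD·R_2/(R_1+R_2) = 17×82/352 = 3.96 V.
Assume saturation: I_D = (k_n/2)(V_GS − V_t)² with V_GS = V_G − I_D·R_S = 3.96 − 0.56·I_D.
Substituting gives 0.564·I_D² − 4.75·I_D + 6.23 = 0, with roots I_D = 1.63 or 6.79 mA.
The root I_D = 6.79 mA gives V_GS = 0.158 V ≤ V_t, so take I_D = 1.63 mA.
Then V_GS = 3.05 V and V_DS = V_DD − I_D(R_D+R_S) = 17 − 1.63×1.24 = 15 V.
Saturation requires V_DS ≥ V_GS − V_t = 0.95 V; 15 ≥ 0.95 ✓.

I_D ≈ 1.6 mA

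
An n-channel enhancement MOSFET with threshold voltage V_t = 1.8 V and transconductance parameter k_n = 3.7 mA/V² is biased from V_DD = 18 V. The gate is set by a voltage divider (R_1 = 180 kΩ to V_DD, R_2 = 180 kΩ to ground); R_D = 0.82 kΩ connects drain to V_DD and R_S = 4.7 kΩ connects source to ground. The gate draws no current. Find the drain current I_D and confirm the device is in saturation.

V_G = V_DD·R_2/(R_1+R_2) = 18×180/360 = 9 V.
Assume saturation: I_D = (k_n/2)(V_GS − V_t)² with V_GS = V_G − I_D·R_S = 9 − 4.7·I_D.
Substituting gives 40.9·I_D² − 126·I_D + 95.9 = 0, with roots I_D = 1.35 or 1.74 mA.
The root I_D = 1.74 mA gives V_GS = 0.831 V ≤ V_t, so take I_D = 1.35 mA.
Then V_GS = 2.65 V and V_DS = V_DD − I_D(R_D+R_S) = 18 − 1.35×5.52 = 10.5 V.
Saturation requires V_DS ≥ V_GS − V_t = 0.854 V; 10.5 ≥ 0.854 ✓.

I_D ≈ 1.4 mA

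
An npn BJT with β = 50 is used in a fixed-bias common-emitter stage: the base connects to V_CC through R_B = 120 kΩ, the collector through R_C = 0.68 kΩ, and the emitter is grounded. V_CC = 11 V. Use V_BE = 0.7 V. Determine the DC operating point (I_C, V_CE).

I_C ≈ 4.3 mA, V_CE ≈ 8.1 V

Base loop: V_CC = I_B·R_B + V_BE, so I_B = (11 − 0.7)/120 kΩ = 0.0858 mA.
In the active region I_C = β·I_B = 50 × 0.0858 = 4.29 mA.
Collector loop: V_CE = V_CC − I_C·R_C = 11 − 4.29×0.68 = 8.08 V.
Since V_CE = 8.08 V > V_CE(sat) ≈ 0.2 V, the transistor is in the active region as assumed.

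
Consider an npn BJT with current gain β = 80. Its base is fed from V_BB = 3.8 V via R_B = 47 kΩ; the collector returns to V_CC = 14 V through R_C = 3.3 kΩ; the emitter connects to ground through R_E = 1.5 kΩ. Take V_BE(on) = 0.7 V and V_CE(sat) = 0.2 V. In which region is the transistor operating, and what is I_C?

active; I_C ≈ 1.5 mA

Assume active. Base-emitter loop: I_B = (V_BB − V_BE)/(R_B + (β+1)R_E) = (3.8 − 0.7)/(47 + 81×1.5) = 0.0184 mA.
I_C = β·I_B = 80×0.0184 = 1.47 mA.
V_CE = V_CC − I_C·R_C − I_E·R_E = 14 − 1.47×3.3 − 1.49×1.5 = 6.91 V > V_CE(sat), so the active-region assumption holds.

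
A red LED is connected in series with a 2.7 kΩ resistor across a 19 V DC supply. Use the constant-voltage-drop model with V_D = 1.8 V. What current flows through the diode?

KVL around the loop: 19 = V_D + I·R = 1.8 + I × 2.7 kΩ.
So I = (19 − 1.8) / 2.7 kΩ = 17.2 / 2.7 = 6.37 mA.

I ≈ 6.4 mA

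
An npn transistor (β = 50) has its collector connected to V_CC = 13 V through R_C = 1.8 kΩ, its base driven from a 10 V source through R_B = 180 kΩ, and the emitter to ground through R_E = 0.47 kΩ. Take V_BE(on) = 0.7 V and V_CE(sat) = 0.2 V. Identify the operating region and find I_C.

active; I_C ≈ 2.3 mA

Assume active. Base-emitter loop: I_B = (V_BB − V_BE)/(R_B + (β+1)R_E) = (10 − 0.7)/(180 + 51×0.47) = 0.0456 mA.
I_C = β·I_B = 50×0.0456 = 2.28 mA.
V_CE = V_CC − I_C·R_C − I_E·R_E = 13 − 2.28×1.8 − 2.33×0.47 = 7.8 V > V_CE(sat), so the active-region assumption holds.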